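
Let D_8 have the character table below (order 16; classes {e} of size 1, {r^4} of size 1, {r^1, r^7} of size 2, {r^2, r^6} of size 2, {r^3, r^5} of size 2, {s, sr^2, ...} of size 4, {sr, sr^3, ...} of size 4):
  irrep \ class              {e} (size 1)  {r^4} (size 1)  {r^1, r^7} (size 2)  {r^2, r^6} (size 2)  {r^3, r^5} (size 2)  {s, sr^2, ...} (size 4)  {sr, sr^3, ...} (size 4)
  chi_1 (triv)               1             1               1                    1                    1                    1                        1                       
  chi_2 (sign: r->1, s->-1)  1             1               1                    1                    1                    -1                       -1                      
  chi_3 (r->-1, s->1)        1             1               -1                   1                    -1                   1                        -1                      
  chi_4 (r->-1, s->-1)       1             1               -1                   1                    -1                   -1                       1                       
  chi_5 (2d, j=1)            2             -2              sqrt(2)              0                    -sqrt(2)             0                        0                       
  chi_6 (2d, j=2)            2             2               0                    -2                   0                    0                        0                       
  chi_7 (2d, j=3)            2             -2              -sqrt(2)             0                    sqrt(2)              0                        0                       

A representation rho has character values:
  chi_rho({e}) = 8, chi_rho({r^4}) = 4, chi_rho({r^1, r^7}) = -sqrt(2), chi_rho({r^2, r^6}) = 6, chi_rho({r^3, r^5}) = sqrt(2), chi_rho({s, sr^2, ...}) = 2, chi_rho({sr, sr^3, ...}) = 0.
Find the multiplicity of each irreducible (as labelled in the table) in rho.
Multiplicities: chi_1: 2, chi_2: 1, chi_3: 2, chi_4: 1, chi_5: 0, chi_6: 0, chi_7: 1.

Argument: Use <chi_rho, chi> = (1/|G|) sum_C |C| * chi_rho(C) * conj(chi(C)) with |G| = 16 for each irreducible chi in the table:
  <chi_rho, chi_1> = (1/16)[1*(8)*conj(1) + 1*(4)*conj(1) + 2*(-sqrt(2))*conj(1) + 2*(6)*conj(1) + 2*(sqrt(2))*conj(1) + 4*(2)*conj(1) + 4*(0)*conj(1)]
      = (1/16)[(8) + (4) + (-2*sqrt(2)) + (12) + (2*sqrt(2)) + (8) + (0)] = 32/16 = 2
  <chi_rho, chi_2> = (1/16)[1*(8)*conj(1) + 1*(4)*conj(1) + 2*(-sqrt(2))*conj(1) + 2*(6)*conj(1) + 2*(sqrt(2))*conj(1) + 4*(2)*conj(-1) + 4*(0)*conj(-1)]
      = (1/16)[(8) + (4) + (-2*sqrt(2)) + (12) + (2*sqrt(2)) + (-8) + (0)] = 16/16 = 1
  <chi_rho, chi_3> = (1/16)[1*(8)*conj(1) + 1*(4)*conj(1) + 2*(-sqrt(2))*conj(-1) + 2*(6)*conj(1) + 2*(sqrt(2))*conj(-1) + 4*(2)*conj(1) + 4*(0)*conj(-1)]
      = (1/16)[(8) + (4) + (2*sqrt(2)) + (12) + (-2*sqrt(2)) + (8) + (0)] = 32/16 = 2
  <chi_rho, chi_4> = (1/16)[1*(8)*conj(1) + 1*(4)*conj(1) + 2*(-sqrt(2))*conj(-1) + 2*(6)*conj(1) + 2*(sqrt(2))*conj(-1) + 4*(2)*conj(-1) + 4*(0)*conj(1)]
      = (1/16)[(8) + (4) + (2*sqrt(2)) + (12) + (-2*sqrt(2)) + (-8) + (0)] = 16/16 = 1
  <chi_rho, chi_5> = (1/16)[1*(8)*conj(2) + 1*(4)*conj(-2) + 2*(-sqrt(2))*conj(sqrt(2)) + 2*(6)*conj(0) + 2*(sqrt(2))*conj(-sqrt(2)) + 4*(2)*conj(0) + 4*(0)*conj(0)]
      = (1/16)[(16) + (-8) + (-4) + (0) + (-4) + (0) + (0)] = 0/16 = 0
  <chi_rho, chi_6> = (1/16)[1*(8)*conj(2) + 1*(4)*conj(2) + 2*(-sqrt(2))*conj(0) + 2*(6)*conj(-2) + 2*(sqrt(2))*conj(0) + 4*(2)*conj(0) + 4*(0)*conj(0)]
      = (1/16)[(16) + (8) + (0) + (-24) + (0) + (0) + (0)] = 0/16 = 0
  <chi_rho, chi_7> = (1/16)[1*(8)*conj(2) + 1*(4)*conj(-2) + 2*(-sqrt(2))*conj(-sqrt(2)) + 2*(6)*conj(0) + 2*(sqrt(2))*conj(sqrt(2)) + 4*(2)*conj(0) + 4*(0)*conj(0)]
      = (1/16)[(16) + (-8) + (4) + (0) + (4) + (0) + (0)] = 16/16 = 1
Dimension check: dim(rho) = sum (mult * dim) = 2*1 + 1*1 + 2*1 + 1*1 + 0*2 + 0*2 + 1*2 = 8 = chi_rho(e) = 8.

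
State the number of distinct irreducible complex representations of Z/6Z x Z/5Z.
30

Details: The number of irreducible complex representations of a finite group equals its number of conjugacy classes. Z/6Z x Z/5Z is abelian of order 30, so every element is its own conjugacy class: 30 classes, so Z/6Z x Z/5Z (order 30) has exactly 30 irreducible complex representations.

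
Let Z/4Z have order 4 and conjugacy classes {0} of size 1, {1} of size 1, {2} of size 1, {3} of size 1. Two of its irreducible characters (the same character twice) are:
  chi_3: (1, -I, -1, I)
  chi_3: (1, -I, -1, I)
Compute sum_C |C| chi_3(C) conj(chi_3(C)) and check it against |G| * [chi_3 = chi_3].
Sum = 4 = |G| = 4; so <chi_3, chi_3> = 1 (norm-1 confirms irreducibility).

Derivation: Compute term by term over conjugacy classes (|C| * chi_3(C) * conj(chi_3(C))):
  1*(1)*conj(1) + 1*(-I)*conj(-I) + 1*(-1)*conj(-1) + 1*(I)*conj(I)
  = (1) + (1) + (1) + (1)
  = 4.
(Exp terms are combined using exp(i*s)*conj(exp(i*t)) = exp(i*(s-t)), and sums of them are collapsed using the identity that for every m > 1 the m distinct m-th roots of unity sum to 0, e.g. 1 + exp(2*I*pi/3) + exp(-2*I*pi/3) = 0.)
Dividing by |G| = 4 gives 4/4 = 1, matching the row-orthogonality relation <chi_3, chi_3> = [chi_3 = chi_3].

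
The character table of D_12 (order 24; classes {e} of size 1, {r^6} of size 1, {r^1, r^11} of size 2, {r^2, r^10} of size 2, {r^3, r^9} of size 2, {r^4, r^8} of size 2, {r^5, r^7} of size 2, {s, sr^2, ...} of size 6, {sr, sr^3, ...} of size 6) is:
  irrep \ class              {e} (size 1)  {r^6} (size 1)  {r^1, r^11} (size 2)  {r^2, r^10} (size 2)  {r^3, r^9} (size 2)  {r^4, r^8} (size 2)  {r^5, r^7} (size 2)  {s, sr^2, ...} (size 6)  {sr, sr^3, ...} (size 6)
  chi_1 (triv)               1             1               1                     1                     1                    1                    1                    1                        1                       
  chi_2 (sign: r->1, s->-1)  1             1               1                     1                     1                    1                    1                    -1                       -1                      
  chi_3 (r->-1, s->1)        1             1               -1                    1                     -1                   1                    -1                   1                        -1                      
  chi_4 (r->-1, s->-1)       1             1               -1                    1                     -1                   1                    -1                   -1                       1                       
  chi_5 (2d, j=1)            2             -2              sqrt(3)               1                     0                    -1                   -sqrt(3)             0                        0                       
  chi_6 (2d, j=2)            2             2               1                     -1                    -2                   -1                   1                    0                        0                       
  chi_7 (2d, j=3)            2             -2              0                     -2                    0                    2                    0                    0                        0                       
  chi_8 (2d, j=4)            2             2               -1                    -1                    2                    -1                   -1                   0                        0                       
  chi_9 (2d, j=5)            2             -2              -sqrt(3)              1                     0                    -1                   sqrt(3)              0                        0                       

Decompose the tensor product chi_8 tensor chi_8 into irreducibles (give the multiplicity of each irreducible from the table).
chi_8 tensor chi_8 = chi_1 + chi_2 + chi_8 (all other irreducibles have multiplicity 0).

Why: The character of a tensor product is the pointwise product (chi_8 * chi_8)(C) = chi_8(C) * chi_8(C):
  {e}: (2)*(2), {r^6}: (2)*(2), {r^1, r^11}: (-1)*(-1), {r^2, r^10}: (-1)*(-1), {r^3, r^9}: (2)*(2), {r^4, r^8}: (-1)*(-1), {r^5, r^7}: (-1)*(-1), {s, sr^2, ...}: (0)*(0), {sr, sr^3, ...}: (0)*(0)
so (chi_8 * chi_8) takes values
  {e} -> 4, {r^6} -> 4, {r^1, r^11} -> 1, {r^2, r^10} -> 1, {r^3, r^9} -> 4, {r^4, r^8} -> 1, {r^5, r^7} -> 1, {s, sr^2, ...} -> 0, {sr, sr^3, ...} -> 0.
Now take the inner product of this character with each irreducible chi from the table, <chi_8*chi_8, chi> = (1/24) sum_C |C| (chi_8*chi_8)(C) conj(chi(C)):
  <chi_8*chi_8, chi_1> = (1/24)[1*(4)*conj(1) + 1*(4)*conj(1) + 2*(1)*conj(1) + 2*(1)*conj(1) + 2*(4)*conj(1) + 2*(1)*conj(1) + 2*(1)*conj(1) + 6*(0)*conj(1) + 6*(0)*conj(1)]
      = (1/24)[(4) + (4) + (2) + (2) + (8) + (2) + (2) + (0) + (0)] = 24/24 = 1
  <chi_8*chi_8, chi_2> = (1/24)[1*(4)*conj(1) + 1*(4)*conj(1) + 2*(1)*conj(1) + 2*(1)*conj(1) + 2*(4)*conj(1) + 2*(1)*conj(1) + 2*(1)*conj(1) + 6*(0)*conj(-1) + 6*(0)*conj(-1)]
      = (1/24)[(4) + (4) + (2) + (2) + (8) + (2) + (2) + (0) + (0)] = 24/24 = 1
  <chi_8*chi_8, chi_3> = (1/24)[1*(4)*conj(1) + 1*(4)*conj(1) + 2*(1)*conj(-1) + 2*(1)*conj(1) + 2*(4)*conj(-1) + 2*(1)*conj(1) + 2*(1)*conj(-1) + 6*(0)*conj(1) + 6*(0)*conj(-1)]
      = (1/24)[(4) + (4) + (-2) + (2) + (-8) + (2) + (-2) + (0) + (0)] = 0/24 = 0
  <chi_8*chi_8, chi_4> = (1/24)[1*(4)*conj(1) + 1*(4)*conj(1) + 2*(1)*conj(-1) + 2*(1)*conj(1) + 2*(4)*conj(-1) + 2*(1)*conj(1) + 2*(1)*conj(-1) + 6*(0)*conj(-1) + 6*(0)*conj(1)]
      = (1/24)[(4) + (4) + (-2) + (2) + (-8) + (2) + (-2) + (0) + (0)] = 0/24 = 0
  <chi_8*chi_8, chi_5> = (1/24)[1*(4)*conj(2) + 1*(4)*conj(-2) + 2*(1)*conj(sqrt(3)) + 2*(1)*conj(1) + 2*(4)*conj(0) + 2*(1)*conj(-1) + 2*(1)*conj(-sqrt(3)) + 6*(0)*conj(0) + 6*(0)*conj(0)]
      = (1/24)[(8) + (-8) + (2*sqrt(3)) + (2) + (0) + (-2) + (-2*sqrt(3)) + (0) + (0)] = 0/24 = 0
  <chi_8*chi_8, chi_6> = (1/24)[1*(4)*conj(2) + 1*(4)*conj(2) + 2*(1)*conj(1) + 2*(1)*conj(-1) + 2*(4)*conj(-2) + 2*(1)*conj(-1) + 2*(1)*conj(1) + 6*(0)*conj(0) + 6*(0)*conj(0)]
      = (1/24)[(8) + (8) + (2) + (-2) + (-16) + (-2) + (2) + (0) + (0)] = 0/24 = 0
  <chi_8*chi_8, chi_7> = (1/24)[1*(4)*conj(2) + 1*(4)*conj(-2) + 2*(1)*conj(0) + 2*(1)*conj(-2) + 2*(4)*conj(0) + 2*(1)*conj(2) + 2*(1)*conj(0) + 6*(0)*conj(0) + 6*(0)*conj(0)]
      = (1/24)[(8) + (-8) + (0) + (-4) + (0) + (4) + (0) + (0) + (0)] = 0/24 = 0
  <chi_8*chi_8, chi_8> = (1/24)[1*(4)*conj(2) + 1*(4)*conj(2) + 2*(1)*conj(-1) + 2*(1)*conj(-1) + 2*(4)*conj(2) + 2*(1)*conj(-1) + 2*(1)*conj(-1) + 6*(0)*conj(0) + 6*(0)*conj(0)]
      = (1/24)[(8) + (8) + (-2) + (-2) + (16) + (-2) + (-2) + (0) + (0)] = 24/24 = 1
  <chi_8*chi_8, chi_9> = (1/24)[1*(4)*conj(2) + 1*(4)*conj(-2) + 2*(1)*conj(-sqrt(3)) + 2*(1)*conj(1) + 2*(4)*conj(0) + 2*(1)*conj(-1) + 2*(1)*conj(sqrt(3)) + 6*(0)*conj(0) + 6*(0)*conj(0)]
      = (1/24)[(8) + (-8) + (-2*sqrt(3)) + (2) + (0) + (-2) + (2*sqrt(3)) + (0) + (0)] = 0/24 = 0
Hence the multiplicities are chi_1: 1, chi_2: 1, chi_8: 1. Dimension check: dim(chi_8)*dim(chi_8) = 2*2 = 4 and sum (mult * dim) = 1*1 + 1*1 + 1*2 = 4.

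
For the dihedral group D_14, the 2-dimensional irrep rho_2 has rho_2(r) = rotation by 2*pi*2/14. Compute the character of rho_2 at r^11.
chi_{rho_2}(r^11) = 2*cos(2*pi*2*11/14) = -2*cos(pi/7)

Details: rho_2(r^11) is rotation by angle 2*pi*2*11/14, whose trace is 2*cos(2*pi*2*11/14) = -2*cos(pi/7).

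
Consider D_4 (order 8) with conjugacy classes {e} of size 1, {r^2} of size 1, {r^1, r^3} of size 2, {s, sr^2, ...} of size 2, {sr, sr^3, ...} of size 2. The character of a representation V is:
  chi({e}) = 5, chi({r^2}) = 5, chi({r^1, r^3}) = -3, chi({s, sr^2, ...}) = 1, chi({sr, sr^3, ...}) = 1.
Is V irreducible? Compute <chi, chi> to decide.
Not irreducible (reducible): <chi, chi> = 9 > 1.

Explanation: <chi, chi> = (1/|G|) sum_C |C| * |chi(C)|^2 = (1/8)[1*|5|^2 + 1*|5|^2 + 2*|-3|^2 + 2*|1|^2 + 2*|1|^2]
  = (1/8)[(25) + (25) + (18) + (2) + (2)] = 72/8 = 9.
A character is irreducible iff <chi, chi> = 1, so this representation is reducible.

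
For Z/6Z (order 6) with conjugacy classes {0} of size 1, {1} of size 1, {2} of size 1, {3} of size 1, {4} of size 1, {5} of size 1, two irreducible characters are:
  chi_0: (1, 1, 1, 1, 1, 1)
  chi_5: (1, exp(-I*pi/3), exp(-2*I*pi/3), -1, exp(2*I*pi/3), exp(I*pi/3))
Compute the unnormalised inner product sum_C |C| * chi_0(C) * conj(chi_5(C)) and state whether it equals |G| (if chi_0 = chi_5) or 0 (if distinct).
Sum = 0; so <chi_0, chi_5> = 0 (distinct irreducibles are orthogonal).

Reasoning: Compute term by term over conjugacy classes (|C| * chi_0(C) * conj(chi_5(C))):
  1*(1)*conj(1) + 1*(1)*conj(exp(-I*pi/3)) + 1*(1)*conj(exp(-2*I*pi/3)) + 1*(1)*conj(-1) + 1*(1)*conj(exp(2*I*pi/3)) + 1*(1)*conj(exp(I*pi/3))
  = (1) + (exp(I*pi/3)) + (exp(2*I*pi/3)) + (-1) + (exp(-2*I*pi/3)) + (exp(-I*pi/3))
  = 0.
(Exp terms are combined using exp(i*s)*conj(exp(i*t)) = exp(i*(s-t)), and sums of them are collapsed using the identity that for every m > 1 the m distinct m-th roots of unity sum to 0, e.g. 1 + exp(2*I*pi/3) + exp(-2*I*pi/3) = 0.)
Dividing by |G| = 6 gives 0/6 = 0, matching the row-orthogonality relation <chi_0, chi_5> = [chi_0 = chi_5].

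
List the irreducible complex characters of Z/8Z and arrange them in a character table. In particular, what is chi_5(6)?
Character table of Z/8Z (irreps indexed chi_0,...,chi_7 with chi_k(m) = zeta_8^(k*m), zeta_8 = exp(2*pi*i/8)):
  irrep \ class  {0} (size 1)  {1} (size 1)    {2} (size 1)  {3} (size 1)    {4} (size 1)  {5} (size 1)    {6} (size 1)  {7} (size 1)  
  chi_0          1             1               1             1               1             1               1             1             
  chi_1          1             exp(I*pi/4)     I             exp(3*I*pi/4)   -1            exp(-3*I*pi/4)  -I            exp(-I*pi/4)  
  chi_2          1             I               -1            -I              1             I               -1            -I            
  chi_3          1             exp(3*I*pi/4)   -I            exp(I*pi/4)     -1            exp(-I*pi/4)    I             exp(-3*I*pi/4)
  chi_4          1             -1              1             -1              1             -1              1             -1            
  chi_5          1             exp(-3*I*pi/4)  I             exp(-I*pi/4)    -1            exp(I*pi/4)     -I            exp(3*I*pi/4) 
  chi_6          1             -I              -1            I               1             -I              -1            I             
  chi_7          1             exp(-I*pi/4)    -I            exp(-3*I*pi/4)  -1            exp(3*I*pi/4)   I             exp(I*pi/4)   

Spot check: chi_5(6) = zeta_8^(5*6) = zeta_8^30 = -I.

Why: Z/8Z is abelian, so all 8 irreducible complex representations are 1-dimensional. They are given by chi_k(m) = zeta_8^(k*m) for k = 0,...,7. Row orthogonality: sum_m chi_k(m) conj(chi_l(m)) = 8 * [k = l].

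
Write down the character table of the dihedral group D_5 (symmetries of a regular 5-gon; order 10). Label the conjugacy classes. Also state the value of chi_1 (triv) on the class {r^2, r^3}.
Conjugacy classes: {e} of size 1, {r^1, r^4} of size 2, {r^2, r^3} of size 2, {s, sr, ..., sr^4} of size 5.
Character table:
  irrep \ class              {e} (size 1)  {r^1, r^4} (size 2)  {r^2, r^3} (size 2)  {s, sr, ..., sr^4} (size 5)
  chi_1 (triv)               1             1                    1                    1                          
  chi_2 (sign: r->1, s->-1)  1             1                    1                    -1                         
  chi_3 (2d, j=1)            2             -1/2 + sqrt(5)/2     -sqrt(5)/2 - 1/2     0                          
  chi_4 (2d, j=2)            2             -sqrt(5)/2 - 1/2     -1/2 + sqrt(5)/2     0                          

Spot check: chi_1 (triv) on {r^2, r^3} = 1.

Solution. D_5 has order 2*5 = 10 with 4 conjugacy classes, hence 4 irreducibles. Sum of squared dims 1 + 1 + 4 + 4 = 10 = |G|. Linear characters come from the abelianisation; the 2-dimensional irreps have character r^k -> 2*cos(2*pi*j*k/5), reflections -> 0.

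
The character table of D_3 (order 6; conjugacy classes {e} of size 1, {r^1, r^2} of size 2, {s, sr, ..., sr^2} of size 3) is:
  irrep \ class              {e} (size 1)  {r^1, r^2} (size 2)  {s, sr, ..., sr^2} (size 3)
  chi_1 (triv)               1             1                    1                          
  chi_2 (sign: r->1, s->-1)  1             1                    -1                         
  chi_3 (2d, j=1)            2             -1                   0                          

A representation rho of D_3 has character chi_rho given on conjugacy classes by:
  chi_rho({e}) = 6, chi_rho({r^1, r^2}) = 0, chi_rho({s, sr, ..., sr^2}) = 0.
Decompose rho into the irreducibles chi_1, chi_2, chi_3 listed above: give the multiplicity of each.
Multiplicities: chi_1: 1, chi_2: 1, chi_3: 2.

Solution. Use <chi_rho, chi> = (1/|G|) sum_C |C| * chi_rho(C) * conj(chi(C)) with |G| = 6 for each irreducible chi in the table:
  <chi_rho, chi_1> = (1/6)[1*(6)*conj(1) + 2*(0)*conj(1) + 3*(0)*conj(1)]
      = (1/6)[(6) + (0) + (0)] = 6/6 = 1
  <chi_rho, chi_2> = (1/6)[1*(6)*conj(1) + 2*(0)*conj(1) + 3*(0)*conj(-1)]
      = (1/6)[(6) + (0) + (0)] = 6/6 = 1
  <chi_rho, chi_3> = (1/6)[1*(6)*conj(2) + 2*(0)*conj(-1) + 3*(0)*conj(0)]
      = (1/6)[(12) + (0) + (0)] = 12/6 = 2
Dimension check: dim(rho) = sum (mult * dim) = 1*1 + 1*1 + 2*2 = 6 = chi_rho(e) = 6.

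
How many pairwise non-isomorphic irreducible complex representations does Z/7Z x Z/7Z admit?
49

Working: The number of irreducible complex representations of a finite group equals its number of conjugacy classes. Z/7Z x Z/7Z is abelian of order 49, so every element is its own conjugacy class: 49 classes, so Z/7Z x Z/7Z (order 49) has exactly 49 irreducible complex representations.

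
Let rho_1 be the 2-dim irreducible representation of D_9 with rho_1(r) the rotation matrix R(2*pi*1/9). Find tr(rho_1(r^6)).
chi_{rho_1}(r^6) = 2*cos(2*pi*1*6/9) = -1

Proof sketch: rho_1(r^6) is rotation by angle 2*pi*1*6/9, whose trace is 2*cos(2*pi*1*6/9) = -1.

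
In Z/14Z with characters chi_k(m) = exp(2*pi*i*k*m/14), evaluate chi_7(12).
chi_7(12) = zeta_14^84 = 1

Reasoning: chi_7(12) = zeta_14^(7*12) = zeta_14^84. Since zeta_14^14 = 1, this equals zeta_14^0 = exp(2*pi*i*0/14) = 1.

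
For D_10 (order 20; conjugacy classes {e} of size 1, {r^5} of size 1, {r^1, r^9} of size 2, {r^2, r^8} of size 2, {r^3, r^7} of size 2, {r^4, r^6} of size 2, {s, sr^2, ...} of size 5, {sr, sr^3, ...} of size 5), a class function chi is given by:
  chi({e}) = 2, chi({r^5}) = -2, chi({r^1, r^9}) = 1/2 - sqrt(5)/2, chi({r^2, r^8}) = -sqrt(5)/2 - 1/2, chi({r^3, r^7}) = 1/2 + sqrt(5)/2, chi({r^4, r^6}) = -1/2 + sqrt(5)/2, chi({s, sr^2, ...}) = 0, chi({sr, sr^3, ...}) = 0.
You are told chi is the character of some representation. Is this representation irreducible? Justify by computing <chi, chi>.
Irreducible: <chi, chi> = 1.

Argument: <chi, chi> = (1/|G|) sum_C |C| * |chi(C)|^2 = (1/20)[1*|2|^2 + 1*|-2|^2 + 2*|1/2 - sqrt(5)/2|^2 + 2*|-sqrt(5)/2 - 1/2|^2 + 2*|1/2 + sqrt(5)/2|^2 + 2*|-1/2 + sqrt(5)/2|^2 + 5*|0|^2 + 5*|0|^2]
  = (1/20)[(4) + (4) + (3 - sqrt(5)) + (sqrt(5) + 3) + (sqrt(5) + 3) + (3 - sqrt(5)) + (0) + (0)] = 20/20 = 1.
A character is irreducible iff <chi, chi> = 1, so this representation is irreducible.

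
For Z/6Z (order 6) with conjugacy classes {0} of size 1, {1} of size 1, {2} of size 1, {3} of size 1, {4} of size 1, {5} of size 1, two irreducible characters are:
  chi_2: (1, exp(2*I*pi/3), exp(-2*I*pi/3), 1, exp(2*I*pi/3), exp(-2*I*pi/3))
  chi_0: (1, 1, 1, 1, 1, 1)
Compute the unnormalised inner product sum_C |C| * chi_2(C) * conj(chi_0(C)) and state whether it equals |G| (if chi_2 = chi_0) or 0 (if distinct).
Sum = 0; so <chi_2, chi_0> = 0 (distinct irreducibles are orthogonal).

Compute term by term over conjugacy classes (|C| * chi_2(C) * conj(chi_0(C))):
  1*(1)*conj(1) + 1*(exp(2*I*pi/3))*conj(1) + 1*(exp(-2*I*pi/3))*conj(1) + 1*(1)*conj(1) + 1*(exp(2*I*pi/3))*conj(1) + 1*(exp(-2*I*pi/3))*conj(1)
  = (1) + (exp(2*I*pi/3)) + (exp(-2*I*pi/3)) + (1) + (exp(2*I*pi/3)) + (exp(-2*I*pi/3))
  = 0.
(Exp terms are combined using exp(i*s)*conj(exp(i*t)) = exp(i*(s-t)), and sums of them are collapsed using the identity that for every m > 1 the m distinct m-th roots of unity sum to 0, e.g. 1 + exp(2*I*pi/3) + exp(-2*I*pi/3) = 0.)
Dividing by |G| = 6 gives 0/6 = 0, matching the row-orthogonality relation <chi_2, chi_0> = [chi_2 = chi_0].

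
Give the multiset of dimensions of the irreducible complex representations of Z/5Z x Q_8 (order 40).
Dimensions: 1, 1, 1, 1, 1, 1, 1, 1, 1, 1, 1, 1, 1, 1, 1, 1, 1, 1, 1, 1, 2, 2, 2, 2, 2

Details: There are 25 irreducibles (= number of conjugacy classes). Their dimensions d_i satisfy sum d_i^2 = |G| = 40: 1 + 1 + 1 + 1 + 1 + 1 + 1 + 1 + 1 + 1 + 1 + 1 + 1 + 1 + 1 + 1 + 1 + 1 + 1 + 1 + 4 + 4 + 4 + 4 + 4 = 40. (For the product with Z/5Z: each of the 5 1-dim characters of Z/5Z tensors with each irrep of Q_8, giving 5 copies of each Q_8-dimension.)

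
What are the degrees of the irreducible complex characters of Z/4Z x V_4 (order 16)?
Dimensions: 1, 1, 1, 1, 1, 1, 1, 1, 1, 1, 1, 1, 1, 1, 1, 1

Working: There are 16 irreducibles (= number of conjugacy classes). Their dimensions d_i satisfy sum d_i^2 = |G| = 16: 1 + 1 + 1 + 1 + 1 + 1 + 1 + 1 + 1 + 1 + 1 + 1 + 1 + 1 + 1 + 1 = 16. (For the product with Z/4Z: each of the 4 1-dim characters of Z/4Z tensors with each irrep of V_4, giving 4 copies of each V_4-dimension.)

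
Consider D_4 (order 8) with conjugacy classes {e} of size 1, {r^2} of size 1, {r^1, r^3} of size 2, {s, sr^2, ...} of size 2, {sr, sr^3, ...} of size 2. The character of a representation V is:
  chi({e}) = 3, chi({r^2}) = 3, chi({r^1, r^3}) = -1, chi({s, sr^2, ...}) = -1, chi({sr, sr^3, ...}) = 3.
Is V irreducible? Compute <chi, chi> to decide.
Not irreducible (reducible): <chi, chi> = 5 > 1.

Details: <chi, chi> = (1/|G|) sum_C |C| * |chi(C)|^2 = (1/8)[1*|3|^2 + 1*|3|^2 + 2*|-1|^2 + 2*|-1|^2 + 2*|3|^2]
  = (1/8)[(9) + (9) + (2) + (2) + (18)] = 40/8 = 5.
A character is irreducible iff <chi, chi> = 1, so this representation is reducible.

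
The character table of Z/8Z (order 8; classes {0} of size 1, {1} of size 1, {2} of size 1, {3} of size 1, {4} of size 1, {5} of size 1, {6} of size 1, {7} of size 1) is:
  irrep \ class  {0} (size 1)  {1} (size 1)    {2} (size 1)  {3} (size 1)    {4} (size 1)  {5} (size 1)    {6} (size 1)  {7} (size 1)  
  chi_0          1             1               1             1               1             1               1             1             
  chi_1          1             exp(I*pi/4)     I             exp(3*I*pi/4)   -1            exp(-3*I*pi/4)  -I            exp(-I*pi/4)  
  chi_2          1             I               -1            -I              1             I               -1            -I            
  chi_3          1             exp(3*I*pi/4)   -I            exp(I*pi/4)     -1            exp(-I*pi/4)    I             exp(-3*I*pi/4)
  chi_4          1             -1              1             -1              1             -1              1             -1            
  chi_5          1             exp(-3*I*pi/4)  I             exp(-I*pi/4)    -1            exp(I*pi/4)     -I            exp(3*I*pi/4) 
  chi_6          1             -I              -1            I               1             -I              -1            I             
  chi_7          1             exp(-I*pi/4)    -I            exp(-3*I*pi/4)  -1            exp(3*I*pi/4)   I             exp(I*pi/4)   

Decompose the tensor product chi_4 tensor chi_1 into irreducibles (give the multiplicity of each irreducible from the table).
chi_4 tensor chi_1 = chi_5 (all other irreducibles have multiplicity 0).

Derivation: The character of a tensor product is the pointwise product (chi_4 * chi_1)(C) = chi_4(C) * chi_1(C):
  {0}: (1)*(1), {1}: (-1)*(exp(I*pi/4)), {2}: (1)*(I), {3}: (-1)*(exp(3*I*pi/4)), {4}: (1)*(-1), {5}: (-1)*(exp(-3*I*pi/4)), {6}: (1)*(-I), {7}: (-1)*(exp(-I*pi/4))
so (chi_4 * chi_1) takes values
  {0} -> 1, {1} -> -exp(I*pi/4), {2} -> I, {3} -> -exp(3*I*pi/4), {4} -> -1, {5} -> -exp(-3*I*pi/4), {6} -> -I, {7} -> -exp(-I*pi/4).
Now take the inner product of this character with each irreducible chi from the table, <chi_4*chi_1, chi> = (1/8) sum_C |C| (chi_4*chi_1)(C) conj(chi(C)):
  <chi_4*chi_1, chi_0> = (1/8)[1*(1)*conj(1) + 1*(-exp(I*pi/4))*conj(1) + 1*(I)*conj(1) + 1*(-exp(3*I*pi/4))*conj(1) + 1*(-1)*conj(1) + 1*(-exp(-3*I*pi/4))*conj(1) + 1*(-I)*conj(1) + 1*(-exp(-I*pi/4))*conj(1)]
      = (1/8)[(1) + (-exp(I*pi/4)) + (I) + (-exp(3*I*pi/4)) + (-1) + (-exp(-3*I*pi/4)) + (-I) + (-exp(-I*pi/4))] = 0/8 = 0
  <chi_4*chi_1, chi_1> = (1/8)[1*(1)*conj(1) + 1*(-exp(I*pi/4))*conj(exp(I*pi/4)) + 1*(I)*conj(I) + 1*(-exp(3*I*pi/4))*conj(exp(3*I*pi/4)) + 1*(-1)*conj(-1) + 1*(-exp(-3*I*pi/4))*conj(exp(-3*I*pi/4)) + 1*(-I)*conj(-I) + 1*(-exp(-I*pi/4))*conj(exp(-I*pi/4))]
      = (1/8)[(1) + (-1) + (1) + (-1) + (1) + (-1) + (1) + (-1)] = 0/8 = 0
  <chi_4*chi_1, chi_2> = (1/8)[1*(1)*conj(1) + 1*(-exp(I*pi/4))*conj(I) + 1*(I)*conj(-1) + 1*(-exp(3*I*pi/4))*conj(-I) + 1*(-1)*conj(1) + 1*(-exp(-3*I*pi/4))*conj(I) + 1*(-I)*conj(-1) + 1*(-exp(-I*pi/4))*conj(-I)]
      = (1/8)[(1) + (exp(3*I*pi/4)) + (-I) + (-exp(-3*I*pi/4)) + (-1) + (exp(-I*pi/4)) + (I) + (-exp(I*pi/4))] = 0/8 = 0
  <chi_4*chi_1, chi_3> = (1/8)[1*(1)*conj(1) + 1*(-exp(I*pi/4))*conj(exp(3*I*pi/4)) + 1*(I)*conj(-I) + 1*(-exp(3*I*pi/4))*conj(exp(I*pi/4)) + 1*(-1)*conj(-1) + 1*(-exp(-3*I*pi/4))*conj(exp(-I*pi/4)) + 1*(-I)*conj(I) + 1*(-exp(-I*pi/4))*conj(exp(-3*I*pi/4))]
      = (1/8)[(1) + (I) + (-1) + (-I) + (1) + (I) + (-1) + (-I)] = 0/8 = 0
  <chi_4*chi_1, chi_4> = (1/8)[1*(1)*conj(1) + 1*(-exp(I*pi/4))*conj(-1) + 1*(I)*conj(1) + 1*(-exp(3*I*pi/4))*conj(-1) + 1*(-1)*conj(1) + 1*(-exp(-3*I*pi/4))*conj(-1) + 1*(-I)*conj(1) + 1*(-exp(-I*pi/4))*conj(-1)]
      = (1/8)[(1) + (exp(I*pi/4)) + (I) + (exp(3*I*pi/4)) + (-1) + (exp(-3*I*pi/4)) + (-I) + (exp(-I*pi/4))] = 0/8 = 0
  <chi_4*chi_1, chi_5> = (1/8)[1*(1)*conj(1) + 1*(-exp(I*pi/4))*conj(exp(-3*I*pi/4)) + 1*(I)*conj(I) + 1*(-exp(3*I*pi/4))*conj(exp(-I*pi/4)) + 1*(-1)*conj(-1) + 1*(-exp(-3*I*pi/4))*conj(exp(I*pi/4)) + 1*(-I)*conj(-I) + 1*(-exp(-I*pi/4))*conj(exp(3*I*pi/4))]
      = (1/8)[(1) + (1) + (1) + (1) + (1) + (1) + (1) + (1)] = 8/8 = 1
  <chi_4*chi_1, chi_6> = (1/8)[1*(1)*conj(1) + 1*(-exp(I*pi/4))*conj(-I) + 1*(I)*conj(-1) + 1*(-exp(3*I*pi/4))*conj(I) + 1*(-1)*conj(1) + 1*(-exp(-3*I*pi/4))*conj(-I) + 1*(-I)*conj(-1) + 1*(-exp(-I*pi/4))*conj(I)]
      = (1/8)[(1) + (-exp(3*I*pi/4)) + (-I) + (exp(-3*I*pi/4)) + (-1) + (-exp(-I*pi/4)) + (I) + (exp(I*pi/4))] = 0/8 = 0
  <chi_4*chi_1, chi_7> = (1/8)[1*(1)*conj(1) + 1*(-exp(I*pi/4))*conj(exp(-I*pi/4)) + 1*(I)*conj(-I) + 1*(-exp(3*I*pi/4))*conj(exp(-3*I*pi/4)) + 1*(-1)*conj(-1) + 1*(-exp(-3*I*pi/4))*conj(exp(3*I*pi/4)) + 1*(-I)*conj(I) + 1*(-exp(-I*pi/4))*conj(exp(I*pi/4))]
      = (1/8)[(1) + (-I) + (-1) + (I) + (1) + (-I) + (-1) + (I)] = 0/8 = 0
(Exp terms are combined using exp(i*s)*conj(exp(i*t)) = exp(i*(s-t)), and sums of them are collapsed using the identity that for every m > 1 the m distinct m-th roots of unity sum to 0, e.g. 1 + exp(2*I*pi/3) + exp(-2*I*pi/3) = 0.)
Hence the multiplicities are chi_5: 1. Dimension check: dim(chi_4)*dim(chi_1) = 1*1 = 1 and sum (mult * dim) = 1*1 = 1.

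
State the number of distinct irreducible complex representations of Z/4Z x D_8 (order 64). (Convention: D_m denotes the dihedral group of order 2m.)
28

The number of irreducible complex representations of a finite group equals its number of conjugacy classes. For a direct product, #classes(G x H) = #classes(G) * #classes(H). Z/4Z has 4 classes (abelian), D_8 has 7 classes, so 4 * 7 = 28, so Z/4Z x D_8 (order 64) has exactly 28 irreducible complex representations.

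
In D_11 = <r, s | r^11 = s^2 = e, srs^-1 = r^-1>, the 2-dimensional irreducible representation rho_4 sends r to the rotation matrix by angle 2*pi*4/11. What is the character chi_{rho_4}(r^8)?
chi_{rho_4}(r^8) = 2*cos(2*pi*4*8/11) = 2*cos(2*pi/11)

rho_4(r^8) is rotation by angle 2*pi*4*8/11, whose trace is 2*cos(2*pi*4*8/11) = 2*cos(2*pi/11).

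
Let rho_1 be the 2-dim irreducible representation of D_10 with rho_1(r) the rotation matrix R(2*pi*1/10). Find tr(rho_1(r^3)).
chi_{rho_1}(r^3) = 2*cos(2*pi*1*3/10) = 1/2 - sqrt(5)/2

Why: rho_1(r^3) is rotation by angle 2*pi*1*3/10, whose trace is 2*cos(2*pi*1*3/10) = 1/2 - sqrt(5)/2.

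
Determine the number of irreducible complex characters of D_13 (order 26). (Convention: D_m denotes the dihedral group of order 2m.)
8

Derivation: The number of irreducible complex representations of a finite group equals its number of conjugacy classes. D_13 has 8 conjugacy classes ((n+3)/2 for n odd), so D_13 (order 26) has exactly 8 irreducible complex representations.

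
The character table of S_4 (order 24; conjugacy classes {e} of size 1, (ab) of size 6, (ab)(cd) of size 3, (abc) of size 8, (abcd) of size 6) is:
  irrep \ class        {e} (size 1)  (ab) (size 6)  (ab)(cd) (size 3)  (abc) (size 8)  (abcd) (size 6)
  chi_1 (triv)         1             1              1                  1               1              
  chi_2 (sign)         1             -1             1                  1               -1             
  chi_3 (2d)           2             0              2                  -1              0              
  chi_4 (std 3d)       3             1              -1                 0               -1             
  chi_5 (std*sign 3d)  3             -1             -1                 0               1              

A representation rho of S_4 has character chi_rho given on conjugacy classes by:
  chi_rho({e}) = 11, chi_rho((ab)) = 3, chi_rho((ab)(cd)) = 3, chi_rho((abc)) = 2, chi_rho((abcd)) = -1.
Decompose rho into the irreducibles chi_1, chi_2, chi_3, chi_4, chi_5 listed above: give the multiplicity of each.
Multiplicities: chi_1: 2, chi_2: 1, chi_3: 1, chi_4: 2, chi_5: 0.

Argument: Use <chi_rho, chi> = (1/|G|) sum_C |C| * chi_rho(C) * conj(chi(C)) with |G| = 24 for each irreducible chi in the table:
  <chi_rho, chi_1> = (1/24)[1*(11)*conj(1) + 6*(3)*conj(1) + 3*(3)*conj(1) + 8*(2)*conj(1) + 6*(-1)*conj(1)]
      = (1/24)[(11) + (18) + (9) + (16) + (-6)] = 48/24 = 2
  <chi_rho, chi_2> = (1/24)[1*(11)*conj(1) + 6*(3)*conj(-1) + 3*(3)*conj(1) + 8*(2)*conj(1) + 6*(-1)*conj(-1)]
      = (1/24)[(11) + (-18) + (9) + (16) + (6)] = 24/24 = 1
  <chi_rho, chi_3> = (1/24)[1*(11)*conj(2) + 6*(3)*conj(0) + 3*(3)*conj(2) + 8*(2)*conj(-1) + 6*(-1)*conj(0)]
      = (1/24)[(22) + (0) + (18) + (-16) + (0)] = 24/24 = 1
  <chi_rho, chi_4> = (1/24)[1*(11)*conj(3) + 6*(3)*conj(1) + 3*(3)*conj(-1) + 8*(2)*conj(0) + 6*(-1)*conj(-1)]
      = (1/24)[(33) + (18) + (-9) + (0) + (6)] = 48/24 = 2
  <chi_rho, chi_5> = (1/24)[1*(11)*conj(3) + 6*(3)*conj(-1) + 3*(3)*conj(-1) + 8*(2)*conj(0) + 6*(-1)*conj(1)]
      = (1/24)[(33) + (-18) + (-9) + (0) + (-6)] = 0/24 = 0
Dimension check: dim(rho) = sum (mult * dim) = 2*1 + 1*1 + 1*2 + 2*3 + 0*3 = 11 = chi_rho(e) = 11.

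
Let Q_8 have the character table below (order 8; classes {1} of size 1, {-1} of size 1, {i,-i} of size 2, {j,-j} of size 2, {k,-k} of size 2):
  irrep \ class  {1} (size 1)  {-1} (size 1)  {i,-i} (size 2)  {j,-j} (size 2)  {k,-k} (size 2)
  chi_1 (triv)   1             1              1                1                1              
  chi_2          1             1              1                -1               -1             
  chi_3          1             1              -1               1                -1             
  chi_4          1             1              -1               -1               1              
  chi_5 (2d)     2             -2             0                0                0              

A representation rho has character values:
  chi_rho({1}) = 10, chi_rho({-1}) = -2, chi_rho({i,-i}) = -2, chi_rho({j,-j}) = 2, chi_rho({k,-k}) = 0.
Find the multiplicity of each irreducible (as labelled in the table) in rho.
Multiplicities: chi_1: 1, chi_2: 0, chi_3: 2, chi_4: 1, chi_5: 3.

Justification: Use <chi_rho, chi> = (1/|G|) sum_C |C| * chi_rho(C) * conj(chi(C)) with |G| = 8 for each irreducible chi in the table:
  <chi_rho, chi_1> = (1/8)[1*(10)*conj(1) + 1*(-2)*conj(1) + 2*(-2)*conj(1) + 2*(2)*conj(1) + 2*(0)*conj(1)]
      = (1/8)[(10) + (-2) + (-4) + (4) + (0)] = 8/8 = 1
  <chi_rho, chi_2> = (1/8)[1*(10)*conj(1) + 1*(-2)*conj(1) + 2*(-2)*conj(1) + 2*(2)*conj(-1) + 2*(0)*conj(-1)]
      = (1/8)[(10) + (-2) + (-4) + (-4) + (0)] = 0/8 = 0
  <chi_rho, chi_3> = (1/8)[1*(10)*conj(1) + 1*(-2)*conj(1) + 2*(-2)*conj(-1) + 2*(2)*conj(1) + 2*(0)*conj(-1)]
      = (1/8)[(10) + (-2) + (4) + (4) + (0)] = 16/8 = 2
  <chi_rho, chi_4> = (1/8)[1*(10)*conj(1) + 1*(-2)*conj(1) + 2*(-2)*conj(-1) + 2*(2)*conj(-1) + 2*(0)*conj(1)]
      = (1/8)[(10) + (-2) + (4) + (-4) + (0)] = 8/8 = 1
  <chi_rho, chi_5> = (1/8)[1*(10)*conj(2) + 1*(-2)*conj(-2) + 2*(-2)*conj(0) + 2*(2)*conj(0) + 2*(0)*conj(0)]
      = (1/8)[(20) + (4) + (0) + (0) + (0)] = 24/8 = 3
Dimension check: dim(rho) = sum (mult * dim) = 1*1 + 0*1 + 2*1 + 1*1 + 3*2 = 10 = chi_rho(e) = 10.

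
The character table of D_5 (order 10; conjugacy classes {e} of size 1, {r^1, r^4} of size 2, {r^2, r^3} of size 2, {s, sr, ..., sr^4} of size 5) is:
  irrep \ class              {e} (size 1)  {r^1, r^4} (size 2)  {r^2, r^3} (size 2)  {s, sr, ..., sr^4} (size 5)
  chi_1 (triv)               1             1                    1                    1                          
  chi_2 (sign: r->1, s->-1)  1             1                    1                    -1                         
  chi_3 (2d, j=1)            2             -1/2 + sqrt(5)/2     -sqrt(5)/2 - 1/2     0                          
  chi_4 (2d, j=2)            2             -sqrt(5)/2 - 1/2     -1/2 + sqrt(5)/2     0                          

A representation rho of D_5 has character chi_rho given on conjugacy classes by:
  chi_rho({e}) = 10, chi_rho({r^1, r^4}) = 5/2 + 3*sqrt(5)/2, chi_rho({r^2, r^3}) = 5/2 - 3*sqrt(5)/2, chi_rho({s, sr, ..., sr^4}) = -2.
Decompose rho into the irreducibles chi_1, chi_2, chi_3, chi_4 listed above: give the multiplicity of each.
Multiplicities: chi_1: 1, chi_2: 3, chi_3: 3, chi_4: 0.

Explanation: Use <chi_rho, chi> = (1/|G|) sum_C |C| * chi_rho(C) * conj(chi(C)) with |G| = 10 for each irreducible chi in the table:
  <chi_rho, chi_1> = (1/10)[1*(10)*conj(1) + 2*(5/2 + 3*sqrt(5)/2)*conj(1) + 2*(5/2 - 3*sqrt(5)/2)*conj(1) + 5*(-2)*conj(1)]
      = (1/10)[(10) + (5 + 3*sqrt(5)) + (5 - 3*sqrt(5)) + (-10)] = 10/10 = 1
  <chi_rho, chi_2> = (1/10)[1*(10)*conj(1) + 2*(5/2 + 3*sqrt(5)/2)*conj(1) + 2*(5/2 - 3*sqrt(5)/2)*conj(1) + 5*(-2)*conj(-1)]
      = (1/10)[(10) + (5 + 3*sqrt(5)) + (5 - 3*sqrt(5)) + (10)] = 30/10 = 3
  <chi_rho, chi_3> = (1/10)[1*(10)*conj(2) + 2*(5/2 + 3*sqrt(5)/2)*conj(-1/2 + sqrt(5)/2) + 2*(5/2 - 3*sqrt(5)/2)*conj(-sqrt(5)/2 - 1/2) + 5*(-2)*conj(0)]
      = (1/10)[(20) + (sqrt(5) + 5) + (5 - sqrt(5)) + (0)] = 30/10 = 3
  <chi_rho, chi_4> = (1/10)[1*(10)*conj(2) + 2*(5/2 + 3*sqrt(5)/2)*conj(-sqrt(5)/2 - 1/2) + 2*(5/2 - 3*sqrt(5)/2)*conj(-1/2 + sqrt(5)/2) + 5*(-2)*conj(0)]
      = (1/10)[(20) + (-10 - 4*sqrt(5)) + (-10 + 4*sqrt(5)) + (0)] = 0/10 = 0
Dimension check: dim(rho) = sum (mult * dim) = 1*1 + 3*1 + 3*2 + 0*2 = 10 = chi_rho(e) = 10.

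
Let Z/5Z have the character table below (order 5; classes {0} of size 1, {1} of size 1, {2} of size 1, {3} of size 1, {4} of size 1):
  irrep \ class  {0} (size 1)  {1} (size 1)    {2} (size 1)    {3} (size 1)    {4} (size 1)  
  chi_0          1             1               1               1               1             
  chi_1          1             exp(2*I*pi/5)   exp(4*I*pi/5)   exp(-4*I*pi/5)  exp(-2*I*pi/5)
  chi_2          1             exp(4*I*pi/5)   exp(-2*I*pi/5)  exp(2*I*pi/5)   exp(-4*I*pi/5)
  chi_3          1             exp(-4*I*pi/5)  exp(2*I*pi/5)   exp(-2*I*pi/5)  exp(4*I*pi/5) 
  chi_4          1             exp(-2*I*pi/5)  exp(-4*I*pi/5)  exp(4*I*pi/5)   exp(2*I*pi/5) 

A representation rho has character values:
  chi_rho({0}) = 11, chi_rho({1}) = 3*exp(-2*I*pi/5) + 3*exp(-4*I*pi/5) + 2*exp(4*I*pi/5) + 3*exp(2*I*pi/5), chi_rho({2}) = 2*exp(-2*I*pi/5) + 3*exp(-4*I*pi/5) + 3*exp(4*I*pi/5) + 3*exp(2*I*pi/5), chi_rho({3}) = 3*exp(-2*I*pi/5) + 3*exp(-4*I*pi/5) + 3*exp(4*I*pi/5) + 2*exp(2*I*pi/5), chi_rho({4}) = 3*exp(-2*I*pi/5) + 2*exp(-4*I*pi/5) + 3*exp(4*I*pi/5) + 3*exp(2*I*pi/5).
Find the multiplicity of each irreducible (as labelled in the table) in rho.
Multiplicities: chi_0: 0, chi_1: 3, chi_2: 2, chi_3: 3, chi_4: 3.

Use <chi_rho, chi> = (1/|G|) sum_C |C| * chi_rho(C) * conj(chi(C)) with |G| = 5 for each irreducible chi in the table:
  <chi_rho, chi_0> = (1/5)[1*(11)*conj(1) + 1*(3*exp(-2*I*pi/5) + 3*exp(-4*I*pi/5) + 2*exp(4*I*pi/5) + 3*exp(2*I*pi/5))*conj(1) + 1*(2*exp(-2*I*pi/5) + 3*exp(-4*I*pi/5) + 3*exp(4*I*pi/5) + 3*exp(2*I*pi/5))*conj(1) + 1*(3*exp(-2*I*pi/5) + 3*exp(-4*I*pi/5) + 3*exp(4*I*pi/5) + 2*exp(2*I*pi/5))*conj(1) + 1*(3*exp(-2*I*pi/5) + 2*exp(-4*I*pi/5) + 3*exp(4*I*pi/5) + 3*exp(2*I*pi/5))*conj(1)]
      = (1/5)[(11) + (3*exp(-2*I*pi/5) + 3*exp(-4*I*pi/5) + 2*exp(4*I*pi/5) + 3*exp(2*I*pi/5)) + (2*exp(-2*I*pi/5) + 3*exp(-4*I*pi/5) + 3*exp(4*I*pi/5) + 3*exp(2*I*pi/5)) + (3*exp(-2*I*pi/5) + 3*exp(-4*I*pi/5) + 3*exp(4*I*pi/5) + 2*exp(2*I*pi/5)) + (3*exp(-2*I*pi/5) + 2*exp(-4*I*pi/5) + 3*exp(4*I*pi/5) + 3*exp(2*I*pi/5))] = 0/5 = 0
  <chi_rho, chi_1> = (1/5)[1*(11)*conj(1) + 1*(3*exp(-2*I*pi/5) + 3*exp(-4*I*pi/5) + 2*exp(4*I*pi/5) + 3*exp(2*I*pi/5))*conj(exp(2*I*pi/5)) + 1*(2*exp(-2*I*pi/5) + 3*exp(-4*I*pi/5) + 3*exp(4*I*pi/5) + 3*exp(2*I*pi/5))*conj(exp(4*I*pi/5)) + 1*(3*exp(-2*I*pi/5) + 3*exp(-4*I*pi/5) + 3*exp(4*I*pi/5) + 2*exp(2*I*pi/5))*conj(exp(-4*I*pi/5)) + 1*(3*exp(-2*I*pi/5) + 2*exp(-4*I*pi/5) + 3*exp(4*I*pi/5) + 3*exp(2*I*pi/5))*conj(exp(-2*I*pi/5))]
      = (1/5)[(11) + (3 + 3*exp(-4*I*pi/5) + 3*exp(4*I*pi/5) + 2*exp(2*I*pi/5)) + (3 + 3*exp(-2*I*pi/5) + 2*exp(4*I*pi/5) + 3*exp(2*I*pi/5)) + (3 + 3*exp(-2*I*pi/5) + 2*exp(-4*I*pi/5) + 3*exp(2*I*pi/5)) + (3 + 2*exp(-2*I*pi/5) + 3*exp(-4*I*pi/5) + 3*exp(4*I*pi/5))] = 15/5 = 3
  <chi_rho, chi_2> = (1/5)[1*(11)*conj(1) + 1*(3*exp(-2*I*pi/5) + 3*exp(-4*I*pi/5) + 2*exp(4*I*pi/5) + 3*exp(2*I*pi/5))*conj(exp(4*I*pi/5)) + 1*(2*exp(-2*I*pi/5) + 3*exp(-4*I*pi/5) + 3*exp(4*I*pi/5) + 3*exp(2*I*pi/5))*conj(exp(-2*I*pi/5)) + 1*(3*exp(-2*I*pi/5) + 3*exp(-4*I*pi/5) + 3*exp(4*I*pi/5) + 2*exp(2*I*pi/5))*conj(exp(2*I*pi/5)) + 1*(3*exp(-2*I*pi/5) + 2*exp(-4*I*pi/5) + 3*exp(4*I*pi/5) + 3*exp(2*I*pi/5))*conj(exp(-4*I*pi/5))]
      = (1/5)[(11) + (2 + 3*exp(-2*I*pi/5) + 3*exp(4*I*pi/5) + 3*exp(2*I*pi/5)) + (2 + 3*exp(-2*I*pi/5) + 3*exp(-4*I*pi/5) + 3*exp(4*I*pi/5)) + (2 + 3*exp(-4*I*pi/5) + 3*exp(4*I*pi/5) + 3*exp(2*I*pi/5)) + (2 + 3*exp(-2*I*pi/5) + 3*exp(-4*I*pi/5) + 3*exp(2*I*pi/5))] = 10/5 = 2
  <chi_rho, chi_3> = (1/5)[1*(11)*conj(1) + 1*(3*exp(-2*I*pi/5) + 3*exp(-4*I*pi/5) + 2*exp(4*I*pi/5) + 3*exp(2*I*pi/5))*conj(exp(-4*I*pi/5)) + 1*(2*exp(-2*I*pi/5) + 3*exp(-4*I*pi/5) + 3*exp(4*I*pi/5) + 3*exp(2*I*pi/5))*conj(exp(2*I*pi/5)) + 1*(3*exp(-2*I*pi/5) + 3*exp(-4*I*pi/5) + 3*exp(4*I*pi/5) + 2*exp(2*I*pi/5))*conj(exp(-2*I*pi/5)) + 1*(3*exp(-2*I*pi/5) + 2*exp(-4*I*pi/5) + 3*exp(4*I*pi/5) + 3*exp(2*I*pi/5))*conj(exp(4*I*pi/5))]
      = (1/5)[(11) + (3 + 2*exp(-2*I*pi/5) + 3*exp(-4*I*pi/5) + 3*exp(2*I*pi/5)) + (3 + 2*exp(-4*I*pi/5) + 3*exp(4*I*pi/5) + 3*exp(2*I*pi/5)) + (3 + 3*exp(-2*I*pi/5) + 3*exp(-4*I*pi/5) + 2*exp(4*I*pi/5)) + (3 + 3*exp(-2*I*pi/5) + 3*exp(4*I*pi/5) + 2*exp(2*I*pi/5))] = 15/5 = 3
  <chi_rho, chi_4> = (1/5)[1*(11)*conj(1) + 1*(3*exp(-2*I*pi/5) + 3*exp(-4*I*pi/5) + 2*exp(4*I*pi/5) + 3*exp(2*I*pi/5))*conj(exp(-2*I*pi/5)) + 1*(2*exp(-2*I*pi/5) + 3*exp(-4*I*pi/5) + 3*exp(4*I*pi/5) + 3*exp(2*I*pi/5))*conj(exp(-4*I*pi/5)) + 1*(3*exp(-2*I*pi/5) + 3*exp(-4*I*pi/5) + 3*exp(4*I*pi/5) + 2*exp(2*I*pi/5))*conj(exp(4*I*pi/5)) + 1*(3*exp(-2*I*pi/5) + 2*exp(-4*I*pi/5) + 3*exp(4*I*pi/5) + 3*exp(2*I*pi/5))*conj(exp(2*I*pi/5))]
      = (1/5)[(11) + (3 + 3*exp(-2*I*pi/5) + 2*exp(-4*I*pi/5) + 3*exp(4*I*pi/5)) + (3 + 3*exp(-2*I*pi/5) + 3*exp(-4*I*pi/5) + 2*exp(2*I*pi/5)) + (3 + 2*exp(-2*I*pi/5) + 3*exp(4*I*pi/5) + 3*exp(2*I*pi/5)) + (3 + 3*exp(-4*I*pi/5) + 2*exp(4*I*pi/5) + 3*exp(2*I*pi/5))] = 15/5 = 3
(Exp terms are combined using exp(i*s)*conj(exp(i*t)) = exp(i*(s-t)), and sums of them are collapsed using the identity that for every m > 1 the m distinct m-th roots of unity sum to 0, e.g. 1 + exp(2*I*pi/3) + exp(-2*I*pi/3) = 0.)
Dimension check: dim(rho) = sum (mult * dim) = 0*1 + 3*1 + 2*1 + 3*1 + 3*1 = 11 = chi_rho(e) = 11.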